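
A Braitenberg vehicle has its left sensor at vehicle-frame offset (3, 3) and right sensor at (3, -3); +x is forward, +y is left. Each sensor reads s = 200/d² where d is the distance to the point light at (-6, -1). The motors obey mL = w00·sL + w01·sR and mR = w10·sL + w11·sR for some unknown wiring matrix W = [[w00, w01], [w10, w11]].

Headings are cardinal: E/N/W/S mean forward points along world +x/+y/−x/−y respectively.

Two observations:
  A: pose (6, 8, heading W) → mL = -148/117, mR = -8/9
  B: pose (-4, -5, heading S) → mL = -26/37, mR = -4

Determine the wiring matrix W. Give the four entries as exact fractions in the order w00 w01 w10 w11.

-1 1/2 0 -1

obs A: pose=(6,8,W) → sL=200/117, sR=8/9, mL=-148/117, mR=-8/9
obs B: pose=(-4,-5,S) → sL=100/37, sR=4, mL=-26/37, mR=-4
sensor matrix S = [[200/117, 8/9], [100/37, 4]]; det S = 6400/1443
solve [mL_A; mL_B] = S·[w00; w01] and [mR_A; mR_B] = S·[w10; w11]:
  w00 = -1, w01 = 1/2, w10 = 0, w11 = -1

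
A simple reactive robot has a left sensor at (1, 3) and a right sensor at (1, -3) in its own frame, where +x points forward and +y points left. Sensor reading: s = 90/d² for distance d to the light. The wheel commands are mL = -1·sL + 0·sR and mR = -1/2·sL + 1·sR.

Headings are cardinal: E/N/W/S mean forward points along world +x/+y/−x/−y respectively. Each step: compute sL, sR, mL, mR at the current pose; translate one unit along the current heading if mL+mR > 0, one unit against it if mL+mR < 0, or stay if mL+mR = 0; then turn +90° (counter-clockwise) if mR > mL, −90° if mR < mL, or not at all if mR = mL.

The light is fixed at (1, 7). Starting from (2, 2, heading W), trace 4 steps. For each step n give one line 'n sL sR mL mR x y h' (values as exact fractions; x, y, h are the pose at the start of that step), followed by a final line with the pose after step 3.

0 45/32 45/2 -45/32 1395/64 2 2 W
1 2 2 -2 1 1 2 S
2 45 9/5 -45 -207/10 1 3 E
3 18/5 90/13 -18/5 333/65 0 3 N
final 0 4 W

n=0: pose=(2,2,W); sL=45/32, sR=45/2; mL=-45/32, mR=1395/64; mL+mR=1305/64 → advance +1; mR−mL=1485/64 → turn +1·90°
n=1: pose=(1,2,S); sL=2, sR=2; mL=-2, mR=1; mL+mR=-1 → advance -1; mR−mL=3 → turn +1·90°
n=2: pose=(1,3,E); sL=45, sR=9/5; mL=-45, mR=-207/10; mL+mR=-657/10 → advance -1; mR−mL=243/10 → turn +1·90°
n=3: pose=(0,3,N); sL=18/5, sR=90/13; mL=-18/5, mR=333/65; mL+mR=99/65 → advance +1; mR−mL=567/65 → turn +1·90°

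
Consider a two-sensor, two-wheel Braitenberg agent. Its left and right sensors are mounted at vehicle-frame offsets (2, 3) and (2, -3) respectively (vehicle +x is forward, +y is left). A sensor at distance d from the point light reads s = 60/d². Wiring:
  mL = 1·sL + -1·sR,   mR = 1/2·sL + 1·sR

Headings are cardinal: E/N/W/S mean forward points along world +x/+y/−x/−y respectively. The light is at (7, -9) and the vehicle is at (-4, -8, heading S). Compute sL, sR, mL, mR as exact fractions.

left sensor world pos  = (-1, -10); dL² = 65
right sensor world pos = (-7, -10); dR² = 197
sL = 60/65 = 12/13
sR = 60/197 = 60/197
mL = 1·sL + -1·sR = 1584/2561
mR = 1/2·sL + 1·sR = 1962/2561

12/13 60/197 1584/2561 1962/2561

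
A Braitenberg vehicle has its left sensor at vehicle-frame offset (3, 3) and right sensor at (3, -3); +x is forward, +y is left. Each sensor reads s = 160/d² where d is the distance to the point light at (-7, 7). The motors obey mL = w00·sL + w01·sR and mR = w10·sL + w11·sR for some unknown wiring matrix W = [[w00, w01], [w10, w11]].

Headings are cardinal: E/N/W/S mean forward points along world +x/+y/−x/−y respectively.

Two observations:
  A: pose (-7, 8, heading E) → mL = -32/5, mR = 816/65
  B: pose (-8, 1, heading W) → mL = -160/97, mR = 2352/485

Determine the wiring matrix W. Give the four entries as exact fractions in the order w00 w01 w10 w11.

obs A: pose=(-7,8,E) → sL=32/5, sR=160/13, mL=-32/5, mR=816/65
obs B: pose=(-8,1,W) → sL=160/97, sR=32/5, mL=-160/97, mR=2352/485
sensor matrix S = [[32/5, 160/13], [160/97, 32/5]]; det S = 651264/31525
solve [mL_A; mL_B] = S·[w00; w01] and [mR_A; mR_B] = S·[w10; w11]:
  w00 = -1, w01 = 0, w10 = 1, w11 = 1/2

-1 0 1 1/2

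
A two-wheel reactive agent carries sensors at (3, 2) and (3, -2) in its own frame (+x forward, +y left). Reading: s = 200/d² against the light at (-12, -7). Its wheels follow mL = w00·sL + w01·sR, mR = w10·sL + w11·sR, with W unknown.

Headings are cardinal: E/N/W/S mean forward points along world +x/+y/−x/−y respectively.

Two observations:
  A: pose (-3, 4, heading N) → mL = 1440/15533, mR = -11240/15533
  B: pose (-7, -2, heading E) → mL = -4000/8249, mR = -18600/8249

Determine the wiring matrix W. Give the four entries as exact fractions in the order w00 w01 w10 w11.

obs A: pose=(-3,4,N) → sL=40/49, sR=200/317, mL=1440/15533, mR=-11240/15533
obs B: pose=(-7,-2,E) → sL=200/113, sR=200/73, mL=-4000/8249, mR=-18600/8249
sensor matrix S = [[40/49, 200/317], [200/113, 200/73]]; det S = 143488000/128131717
solve [mL_A; mL_B] = S·[w00; w01] and [mR_A; mR_B] = S·[w10; w11]:
  w00 = 1/2, w01 = -1/2, w10 = -1/2, w11 = -1/2

1/2 -1/2 -1/2 -1/2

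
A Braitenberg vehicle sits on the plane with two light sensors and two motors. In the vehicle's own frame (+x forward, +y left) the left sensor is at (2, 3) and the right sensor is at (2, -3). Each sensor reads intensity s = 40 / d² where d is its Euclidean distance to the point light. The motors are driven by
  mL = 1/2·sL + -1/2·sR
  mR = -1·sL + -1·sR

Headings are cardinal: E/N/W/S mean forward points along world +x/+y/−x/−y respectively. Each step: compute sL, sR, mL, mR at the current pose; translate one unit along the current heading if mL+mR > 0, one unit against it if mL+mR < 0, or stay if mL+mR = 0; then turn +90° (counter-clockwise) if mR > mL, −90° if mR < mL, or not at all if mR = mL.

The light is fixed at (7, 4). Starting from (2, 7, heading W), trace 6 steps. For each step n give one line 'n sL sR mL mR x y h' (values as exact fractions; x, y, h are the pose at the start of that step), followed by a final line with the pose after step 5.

0 40/49 8/17 144/833 -1072/833 2 7 W
1 20/37 20/13 -240/481 -1000/481 3 7 N
2 40/29 8 -96/29 -272/29 3 6 E
3 10 5/8 75/16 -85/8 2 6 S
4 40/49 8/17 144/833 -1072/833 2 7 W
5 20/37 20/13 -240/481 -1000/481 3 7 N
final 3 6 E

n=0: pose=(2,7,W); sL=40/49, sR=8/17; mL=144/833, mR=-1072/833; mL+mR=-928/833 → advance -1; mR−mL=-1216/833 → turn -1·90°
n=1: pose=(3,7,N); sL=20/37, sR=20/13; mL=-240/481, mR=-1000/481; mL+mR=-1240/481 → advance -1; mR−mL=-760/481 → turn -1·90°
n=2: pose=(3,6,E); sL=40/29, sR=8; mL=-96/29, mR=-272/29; mL+mR=-368/29 → advance -1; mR−mL=-176/29 → turn -1·90°
n=3: pose=(2,6,S); sL=10, sR=5/8; mL=75/16, mR=-85/8; mL+mR=-95/16 → advance -1; mR−mL=-245/16 → turn -1·90°
n=4: pose=(2,7,W); sL=40/49, sR=8/17; mL=144/833, mR=-1072/833; mL+mR=-928/833 → advance -1; mR−mL=-1216/833 → turn -1·90°
n=5: pose=(3,7,N); sL=20/37, sR=20/13; mL=-240/481, mR=-1000/481; mL+mR=-1240/481 → advance -1; mR−mL=-760/481 → turn -1·90°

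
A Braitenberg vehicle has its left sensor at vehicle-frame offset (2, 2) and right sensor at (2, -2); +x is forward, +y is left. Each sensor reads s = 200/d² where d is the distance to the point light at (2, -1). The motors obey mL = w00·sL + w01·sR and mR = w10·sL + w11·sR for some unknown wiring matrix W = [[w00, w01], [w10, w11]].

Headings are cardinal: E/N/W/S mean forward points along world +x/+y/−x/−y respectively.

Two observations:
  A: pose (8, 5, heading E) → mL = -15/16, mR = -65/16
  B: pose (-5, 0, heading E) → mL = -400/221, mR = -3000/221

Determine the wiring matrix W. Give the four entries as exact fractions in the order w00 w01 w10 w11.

1 -1 -1 -1

obs A: pose=(8,5,E) → sL=25/16, sR=5/2, mL=-15/16, mR=-65/16
obs B: pose=(-5,0,E) → sL=100/17, sR=100/13, mL=-400/221, mR=-3000/221
sensor matrix S = [[25/16, 5/2], [100/17, 100/13]]; det S = -2375/884
solve [mL_A; mL_B] = S·[w00; w01] and [mR_A; mR_B] = S·[w10; w11]:
  w00 = 1, w01 = -1, w10 = -1, w11 = -1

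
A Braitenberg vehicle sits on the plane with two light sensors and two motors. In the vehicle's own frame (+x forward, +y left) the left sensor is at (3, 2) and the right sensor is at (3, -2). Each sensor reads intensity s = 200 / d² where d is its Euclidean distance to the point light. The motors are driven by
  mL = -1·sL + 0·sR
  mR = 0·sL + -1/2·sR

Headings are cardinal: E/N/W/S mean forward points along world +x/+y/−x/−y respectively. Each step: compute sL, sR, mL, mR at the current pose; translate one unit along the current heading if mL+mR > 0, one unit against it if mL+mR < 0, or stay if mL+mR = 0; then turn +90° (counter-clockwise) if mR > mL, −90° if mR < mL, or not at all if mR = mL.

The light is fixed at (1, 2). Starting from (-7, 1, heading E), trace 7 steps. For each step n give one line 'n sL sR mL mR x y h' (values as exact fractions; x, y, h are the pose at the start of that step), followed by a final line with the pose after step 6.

0 100/13 100/17 -100/13 -50/17 -7 1 E
1 8/5 200/53 -8/5 -100/53 -8 1 N
2 50/9 50/13 -50/9 -25/13 -8 0 E
3 40/29 40/13 -40/29 -20/13 -9 0 N
4 4 100/37 -4 -50/37 -9 -1 E
5 200/169 200/81 -200/169 -100/81 -10 -1 N
6 50/17 2 -50/17 -1 -10 -2 E
final -11 -2 N

n=0: pose=(-7,1,E); sL=100/13, sR=100/17; mL=-100/13, mR=-50/17; mL+mR=-2350/221 → advance -1; mR−mL=1050/221 → turn +1·90°
n=1: pose=(-8,1,N); sL=8/5, sR=200/53; mL=-8/5, mR=-100/53; mL+mR=-924/265 → advance -1; mR−mL=-76/265 → turn -1·90°
n=2: pose=(-8,0,E); sL=50/9, sR=50/13; mL=-50/9, mR=-25/13; mL+mR=-875/117 → advance -1; mR−mL=425/117 → turn +1·90°
n=3: pose=(-9,0,N); sL=40/29, sR=40/13; mL=-40/29, mR=-20/13; mL+mR=-1100/377 → advance -1; mR−mL=-60/377 → turn -1·90°
n=4: pose=(-9,-1,E); sL=4, sR=100/37; mL=-4, mR=-50/37; mL+mR=-198/37 → advance -1; mR−mL=98/37 → turn +1·90°
n=5: pose=(-10,-1,N); sL=200/169, sR=200/81; mL=-200/169, mR=-100/81; mL+mR=-33100/13689 → advance -1; mR−mL=-700/13689 → turn -1·90°
n=6: pose=(-10,-2,E); sL=50/17, sR=2; mL=-50/17, mR=-1; mL+mR=-67/17 → advance -1; mR−mL=33/17 → turn +1·90°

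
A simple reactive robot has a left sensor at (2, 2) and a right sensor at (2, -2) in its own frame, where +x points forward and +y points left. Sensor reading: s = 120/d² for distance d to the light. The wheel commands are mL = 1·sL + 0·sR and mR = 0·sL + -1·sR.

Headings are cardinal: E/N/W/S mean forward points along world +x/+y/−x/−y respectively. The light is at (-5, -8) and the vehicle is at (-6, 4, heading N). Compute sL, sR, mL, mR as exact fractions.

24/41 120/197 24/41 -120/197

left sensor world pos  = (-8, 6); dL² = 205
right sensor world pos = (-4, 6); dR² = 197
sL = 120/205 = 24/41
sR = 120/197 = 120/197
mL = 1·sL + 0·sR = 24/41
mR = 0·sL + -1·sR = -120/197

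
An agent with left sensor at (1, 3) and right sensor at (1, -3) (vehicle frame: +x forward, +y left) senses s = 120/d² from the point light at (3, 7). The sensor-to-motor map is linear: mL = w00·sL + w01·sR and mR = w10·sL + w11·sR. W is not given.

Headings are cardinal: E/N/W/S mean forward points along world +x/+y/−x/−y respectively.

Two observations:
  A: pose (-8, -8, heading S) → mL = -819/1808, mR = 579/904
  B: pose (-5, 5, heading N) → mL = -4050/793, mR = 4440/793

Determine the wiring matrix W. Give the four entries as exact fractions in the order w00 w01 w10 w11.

obs A: pose=(-8,-8,S) → sL=3/8, sR=30/113, mL=-819/1808, mR=579/904
obs B: pose=(-5,5,N) → sL=60/61, sR=60/13, mL=-4050/793, mR=4440/793
sensor matrix S = [[3/8, 30/113], [60/61, 60/13]]; det S = 263385/179218
solve [mL_A; mL_B] = S·[w00; w01] and [mR_A; mR_B] = S·[w10; w11]:
  w00 = -1/2, w01 = -1, w10 = 1, w11 = 1

-1/2 -1 1 1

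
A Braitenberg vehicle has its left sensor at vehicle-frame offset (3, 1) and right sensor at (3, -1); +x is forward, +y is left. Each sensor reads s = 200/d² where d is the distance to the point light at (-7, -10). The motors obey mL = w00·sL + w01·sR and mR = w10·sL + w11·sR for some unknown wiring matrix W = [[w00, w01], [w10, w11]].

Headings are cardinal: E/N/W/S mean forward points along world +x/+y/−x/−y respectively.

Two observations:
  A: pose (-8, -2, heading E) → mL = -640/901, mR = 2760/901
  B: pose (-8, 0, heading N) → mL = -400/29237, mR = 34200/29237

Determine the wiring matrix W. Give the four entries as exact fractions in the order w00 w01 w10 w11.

1/2 -1/2 1/2 1/2

obs A: pose=(-8,-2,E) → sL=40/17, sR=200/53, mL=-640/901, mR=2760/901
obs B: pose=(-8,0,N) → sL=200/173, sR=200/169, mL=-400/29237, mR=34200/29237
sensor matrix S = [[40/17, 200/53], [200/173, 200/169]]; det S = -41568000/26342537
solve [mL_A; mL_B] = S·[w00; w01] and [mR_A; mR_B] = S·[w10; w11]:
  w00 = 1/2, w01 = -1/2, w10 = 1/2, w11 = 1/2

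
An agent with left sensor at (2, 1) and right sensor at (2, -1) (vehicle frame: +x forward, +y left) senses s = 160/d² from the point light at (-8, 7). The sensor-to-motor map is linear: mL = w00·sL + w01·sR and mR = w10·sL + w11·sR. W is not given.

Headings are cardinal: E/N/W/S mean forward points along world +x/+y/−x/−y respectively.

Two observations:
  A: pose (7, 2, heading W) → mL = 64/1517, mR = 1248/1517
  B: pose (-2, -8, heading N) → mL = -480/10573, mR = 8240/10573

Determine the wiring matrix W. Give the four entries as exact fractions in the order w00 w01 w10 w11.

obs A: pose=(7,2,W) → sL=32/41, sR=32/37, mL=64/1517, mR=1248/1517
obs B: pose=(-2,-8,N) → sL=80/97, sR=80/109, mL=-480/10573, mR=8240/10573
sensor matrix S = [[32/41, 32/37], [80/97, 80/109]]; det S = -2252800/16039241
solve [mL_A; mL_B] = S·[w00; w01] and [mR_A; mR_B] = S·[w10; w11]:
  w00 = -1/2, w01 = 1/2, w10 = 1/2, w11 = 1/2

-1/2 1/2 1/2 1/2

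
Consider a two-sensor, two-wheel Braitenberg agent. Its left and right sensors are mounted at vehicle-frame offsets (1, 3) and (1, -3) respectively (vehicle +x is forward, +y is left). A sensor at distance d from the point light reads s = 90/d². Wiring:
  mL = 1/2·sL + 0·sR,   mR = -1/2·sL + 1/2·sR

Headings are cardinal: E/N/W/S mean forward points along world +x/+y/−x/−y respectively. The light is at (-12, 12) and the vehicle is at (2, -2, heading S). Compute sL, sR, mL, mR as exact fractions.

left sensor world pos  = (5, -3); dL² = 514
right sensor world pos = (-1, -3); dR² = 346
sL = 90/514 = 45/257
sR = 90/346 = 45/173
mL = 1/2·sL + 0·sR = 45/514
mR = -1/2·sL + 1/2·sR = 1890/44461

45/257 45/173 45/514 1890/44461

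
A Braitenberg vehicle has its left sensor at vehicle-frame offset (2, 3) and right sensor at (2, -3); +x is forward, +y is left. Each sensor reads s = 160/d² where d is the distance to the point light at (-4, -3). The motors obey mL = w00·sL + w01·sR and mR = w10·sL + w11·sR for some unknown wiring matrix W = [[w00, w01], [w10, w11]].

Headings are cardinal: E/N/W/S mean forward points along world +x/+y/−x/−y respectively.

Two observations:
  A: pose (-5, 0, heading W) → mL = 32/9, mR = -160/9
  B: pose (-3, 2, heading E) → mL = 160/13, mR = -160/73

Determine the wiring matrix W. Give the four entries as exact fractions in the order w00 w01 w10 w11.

obs A: pose=(-5,0,W) → sL=160/9, sR=32/9, mL=32/9, mR=-160/9
obs B: pose=(-3,2,E) → sL=160/73, sR=160/13, mL=160/13, mR=-160/73
sensor matrix S = [[160/9, 32/9], [160/73, 160/13]]; det S = 1802240/8541
solve [mL_A; mL_B] = S·[w00; w01] and [mR_A; mR_B] = S·[w10; w11]:
  w00 = 0, w01 = 1, w10 = -1, w11 = 0

0 1 -1 0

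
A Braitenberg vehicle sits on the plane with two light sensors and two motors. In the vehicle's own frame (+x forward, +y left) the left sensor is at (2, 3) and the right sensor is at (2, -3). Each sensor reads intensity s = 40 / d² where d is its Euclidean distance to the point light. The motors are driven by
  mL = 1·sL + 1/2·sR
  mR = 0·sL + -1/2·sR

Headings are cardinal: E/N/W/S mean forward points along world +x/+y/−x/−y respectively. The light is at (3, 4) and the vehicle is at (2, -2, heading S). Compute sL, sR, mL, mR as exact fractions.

10/17 1/2 57/68 -1/4

left sensor world pos  = (5, -4); dL² = 68
right sensor world pos = (-1, -4); dR² = 80
sL = 40/68 = 10/17
sR = 40/80 = 1/2
mL = 1·sL + 1/2·sR = 57/68
mR = 0·sL + -1/2·sR = -1/4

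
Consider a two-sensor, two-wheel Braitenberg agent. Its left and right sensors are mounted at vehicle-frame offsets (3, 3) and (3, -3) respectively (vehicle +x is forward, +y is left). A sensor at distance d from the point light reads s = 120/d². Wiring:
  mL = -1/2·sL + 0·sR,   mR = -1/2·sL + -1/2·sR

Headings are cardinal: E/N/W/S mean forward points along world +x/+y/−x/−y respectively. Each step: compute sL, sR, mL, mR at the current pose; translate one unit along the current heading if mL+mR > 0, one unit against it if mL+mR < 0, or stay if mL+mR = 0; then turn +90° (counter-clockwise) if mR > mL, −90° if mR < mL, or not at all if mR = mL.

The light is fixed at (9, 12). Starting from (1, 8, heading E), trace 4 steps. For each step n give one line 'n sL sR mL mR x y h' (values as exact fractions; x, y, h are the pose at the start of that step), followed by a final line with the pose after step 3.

n=0: pose=(1,8,E); sL=60/13, sR=60/37; mL=-30/13, mR=-1500/481; mL+mR=-2610/481 → advance -1; mR−mL=-30/37 → turn -1·90°
n=1: pose=(0,8,S); sL=24/17, sR=120/193; mL=-12/17, mR=-3336/3281; mL+mR=-5652/3281 → advance -1; mR−mL=-60/193 → turn -1·90°
n=2: pose=(0,9,W); sL=2/3, sR=5/6; mL=-1/3, mR=-3/4; mL+mR=-13/12 → advance -1; mR−mL=-5/12 → turn -1·90°
n=3: pose=(1,9,N); sL=120/121, sR=24/5; mL=-60/121, mR=-1752/605; mL+mR=-2052/605 → advance -1; mR−mL=-12/5 → turn -1·90°

0 60/13 60/37 -30/13 -1500/481 1 8 E
1 24/17 120/193 -12/17 -3336/3281 0 8 S
2 2/3 5/6 -1/3 -3/4 0 9 W
3 120/121 24/5 -60/121 -1752/605 1 9 N
final 1 8 E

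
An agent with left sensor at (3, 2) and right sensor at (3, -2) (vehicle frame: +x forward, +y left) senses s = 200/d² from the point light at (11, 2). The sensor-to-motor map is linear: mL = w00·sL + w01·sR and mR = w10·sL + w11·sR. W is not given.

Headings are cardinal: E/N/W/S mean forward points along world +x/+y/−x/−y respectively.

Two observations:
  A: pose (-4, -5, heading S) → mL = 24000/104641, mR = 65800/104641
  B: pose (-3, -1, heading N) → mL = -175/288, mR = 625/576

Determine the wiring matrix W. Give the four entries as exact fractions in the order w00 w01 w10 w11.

1 -1 1/2 1/2

obs A: pose=(-4,-5,S) → sL=200/269, sR=200/389, mL=24000/104641, mR=65800/104641
obs B: pose=(-3,-1,N) → sL=25/32, sR=25/18, mL=-175/288, mR=625/576
sensor matrix S = [[200/269, 200/389], [25/32, 25/18]]; det S = 2376875/3767076
solve [mL_A; mL_B] = S·[w00; w01] and [mR_A; mR_B] = S·[w10; w11]:
  w00 = 1, w01 = -1, w10 = 1/2, w11 = 1/2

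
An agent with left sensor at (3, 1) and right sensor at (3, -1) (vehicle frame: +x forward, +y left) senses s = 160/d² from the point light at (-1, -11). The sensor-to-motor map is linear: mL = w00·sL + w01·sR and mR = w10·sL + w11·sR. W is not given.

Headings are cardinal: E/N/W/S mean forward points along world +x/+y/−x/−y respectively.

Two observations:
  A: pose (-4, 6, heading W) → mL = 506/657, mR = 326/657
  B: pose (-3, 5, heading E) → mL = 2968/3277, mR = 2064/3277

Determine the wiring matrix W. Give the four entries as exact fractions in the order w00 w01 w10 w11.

1 1/2 1/2 1/2

obs A: pose=(-4,6,W) → sL=40/73, sR=4/9, mL=506/657, mR=326/657
obs B: pose=(-3,5,E) → sL=16/29, sR=80/113, mL=2968/3277, mR=2064/3277
sensor matrix S = [[40/73, 4/9], [16/29, 80/113]]; det S = 307264/2152989
solve [mL_A; mL_B] = S·[w00; w01] and [mR_A; mR_B] = S·[w10; w11]:
  w00 = 1, w01 = 1/2, w10 = 1/2, w11 = 1/2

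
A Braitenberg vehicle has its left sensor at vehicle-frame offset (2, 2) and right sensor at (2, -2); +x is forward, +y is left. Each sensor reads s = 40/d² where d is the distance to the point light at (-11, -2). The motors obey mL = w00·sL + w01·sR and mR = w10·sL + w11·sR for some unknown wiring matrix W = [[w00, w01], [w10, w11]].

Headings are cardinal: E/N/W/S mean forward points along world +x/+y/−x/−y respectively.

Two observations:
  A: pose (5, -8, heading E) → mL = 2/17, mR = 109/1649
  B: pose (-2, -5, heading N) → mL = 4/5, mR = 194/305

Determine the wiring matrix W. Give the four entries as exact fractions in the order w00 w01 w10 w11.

obs A: pose=(5,-8,E) → sL=2/17, sR=10/97, mL=2/17, mR=109/1649
obs B: pose=(-2,-5,N) → sL=4/5, sR=20/61, mL=4/5, mR=194/305
sensor matrix S = [[2/17, 10/97], [4/5, 20/61]]; det S = -4416/100589
solve [mL_A; mL_B] = S·[w00; w01] and [mR_A; mR_B] = S·[w10; w11]:
  w00 = 1, w01 = 0, w10 = 1, w11 = -1/2

1 0 1 -1/2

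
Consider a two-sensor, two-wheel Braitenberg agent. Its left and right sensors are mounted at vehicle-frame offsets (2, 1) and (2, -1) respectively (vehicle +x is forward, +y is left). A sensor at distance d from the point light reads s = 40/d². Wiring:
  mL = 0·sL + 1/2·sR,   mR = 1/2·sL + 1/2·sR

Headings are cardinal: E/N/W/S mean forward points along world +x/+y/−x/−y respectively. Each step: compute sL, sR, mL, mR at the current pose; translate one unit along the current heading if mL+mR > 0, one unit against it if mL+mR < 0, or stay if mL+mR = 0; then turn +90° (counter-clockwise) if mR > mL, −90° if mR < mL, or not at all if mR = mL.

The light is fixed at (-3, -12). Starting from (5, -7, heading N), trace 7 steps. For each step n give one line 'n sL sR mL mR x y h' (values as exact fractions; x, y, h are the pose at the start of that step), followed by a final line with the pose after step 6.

n=0: pose=(5,-7,N); sL=20/49, sR=4/13; mL=2/13, mR=228/637; mL+mR=326/637 → advance +1; mR−mL=10/49 → turn +1·90°
n=1: pose=(5,-6,W); sL=40/61, sR=8/17; mL=4/17, mR=584/1037; mL+mR=828/1037 → advance +1; mR−mL=20/61 → turn +1·90°
n=2: pose=(4,-6,S); sL=1/2, sR=10/13; mL=5/13, mR=33/52; mL+mR=53/52 → advance +1; mR−mL=1/4 → turn +1·90°
n=3: pose=(4,-7,E); sL=40/117, sR=40/97; mL=20/97, mR=4280/11349; mL+mR=6620/11349 → advance +1; mR−mL=20/117 → turn +1·90°
n=4: pose=(5,-7,N); sL=20/49, sR=4/13; mL=2/13, mR=228/637; mL+mR=326/637 → advance +1; mR−mL=10/49 → turn +1·90°
n=5: pose=(5,-6,W); sL=40/61, sR=8/17; mL=4/17, mR=584/1037; mL+mR=828/1037 → advance +1; mR−mL=20/61 → turn +1·90°
n=6: pose=(4,-6,S); sL=1/2, sR=10/13; mL=5/13, mR=33/52; mL+mR=53/52 → advance +1; mR−mL=1/4 → turn +1·90°

0 20/49 4/13 2/13 228/637 5 -7 N
1 40/61 8/17 4/17 584/1037 5 -6 W
2 1/2 10/13 5/13 33/52 4 -6 S
3 40/117 40/97 20/97 4280/11349 4 -7 E
4 20/49 4/13 2/13 228/637 5 -7 N
5 40/61 8/17 4/17 584/1037 5 -6 W
6 1/2 10/13 5/13 33/52 4 -6 S
final 4 -7 E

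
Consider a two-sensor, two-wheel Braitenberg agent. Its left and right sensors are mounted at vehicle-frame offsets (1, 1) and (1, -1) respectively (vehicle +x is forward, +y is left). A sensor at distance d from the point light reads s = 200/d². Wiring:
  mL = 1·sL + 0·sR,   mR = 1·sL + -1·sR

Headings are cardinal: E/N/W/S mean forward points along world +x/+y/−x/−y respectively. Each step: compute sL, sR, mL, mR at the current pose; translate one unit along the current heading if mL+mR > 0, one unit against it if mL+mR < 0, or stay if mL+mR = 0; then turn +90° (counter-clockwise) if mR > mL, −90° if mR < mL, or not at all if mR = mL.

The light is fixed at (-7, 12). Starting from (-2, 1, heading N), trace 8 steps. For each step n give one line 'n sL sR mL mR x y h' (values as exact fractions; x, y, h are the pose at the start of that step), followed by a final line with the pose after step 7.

n=0: pose=(-2,1,N); sL=50/29, sR=25/17; mL=50/29, mR=125/493; mL+mR=975/493 → advance +1; mR−mL=-25/17 → turn -1·90°
n=1: pose=(-2,2,E); sL=200/117, sR=200/157; mL=200/117, mR=8000/18369; mL+mR=39400/18369 → advance +1; mR−mL=-200/157 → turn -1·90°
n=2: pose=(-1,2,S); sL=20/17, sR=100/73; mL=20/17, mR=-240/1241; mL+mR=1220/1241 → advance +1; mR−mL=-100/73 → turn -1·90°
n=3: pose=(-1,1,W); sL=200/169, sR=8/5; mL=200/169, mR=-352/845; mL+mR=648/845 → advance +1; mR−mL=-8/5 → turn -1·90°
n=4: pose=(-2,1,N); sL=50/29, sR=25/17; mL=50/29, mR=125/493; mL+mR=975/493 → advance +1; mR−mL=-25/17 → turn -1·90°
n=5: pose=(-2,2,E); sL=200/117, sR=200/157; mL=200/117, mR=8000/18369; mL+mR=39400/18369 → advance +1; mR−mL=-200/157 → turn -1·90°
n=6: pose=(-1,2,S); sL=20/17, sR=100/73; mL=20/17, mR=-240/1241; mL+mR=1220/1241 → advance +1; mR−mL=-100/73 → turn -1·90°
n=7: pose=(-1,1,W); sL=200/169, sR=8/5; mL=200/169, mR=-352/845; mL+mR=648/845 → advance +1; mR−mL=-8/5 → turn -1·90°

0 50/29 25/17 50/29 125/493 -2 1 N
1 200/117 200/157 200/117 8000/18369 -2 2 E
2 20/17 100/73 20/17 -240/1241 -1 2 S
3 200/169 8/5 200/169 -352/845 -1 1 W
4 50/29 25/17 50/29 125/493 -2 1 N
5 200/117 200/157 200/117 8000/18369 -2 2 E
6 20/17 100/73 20/17 -240/1241 -1 2 S
7 200/169 8/5 200/169 -352/845 -1 1 W
final -2 1 N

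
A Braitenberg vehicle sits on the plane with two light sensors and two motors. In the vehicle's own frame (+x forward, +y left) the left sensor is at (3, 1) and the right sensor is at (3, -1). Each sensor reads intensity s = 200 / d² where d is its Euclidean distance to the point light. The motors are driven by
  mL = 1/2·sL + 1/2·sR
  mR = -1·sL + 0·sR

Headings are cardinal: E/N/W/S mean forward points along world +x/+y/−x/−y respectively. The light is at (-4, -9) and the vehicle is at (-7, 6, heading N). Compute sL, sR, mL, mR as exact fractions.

10/17 25/41 835/1394 -10/17

left sensor world pos  = (-8, 9); dL² = 340
right sensor world pos = (-6, 9); dR² = 328
sL = 200/340 = 10/17
sR = 200/328 = 25/41
mL = 1/2·sL + 1/2·sR = 835/1394
mR = -1·sL + 0·sR = -10/17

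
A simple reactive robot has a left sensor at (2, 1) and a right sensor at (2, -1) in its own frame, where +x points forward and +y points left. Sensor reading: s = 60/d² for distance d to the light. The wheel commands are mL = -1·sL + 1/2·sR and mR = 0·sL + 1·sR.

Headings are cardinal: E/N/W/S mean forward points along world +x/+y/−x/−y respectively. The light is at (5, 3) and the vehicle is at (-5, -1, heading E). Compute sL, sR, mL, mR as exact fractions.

60/73 60/89 -3150/6497 60/89

left sensor world pos  = (-3, 0); dL² = 73
right sensor world pos = (-3, -2); dR² = 89
sL = 60/73 = 60/73
sR = 60/89 = 60/89
mL = -1·sL + 1/2·sR = -3150/6497
mR = 0·sL + 1·sR = 60/89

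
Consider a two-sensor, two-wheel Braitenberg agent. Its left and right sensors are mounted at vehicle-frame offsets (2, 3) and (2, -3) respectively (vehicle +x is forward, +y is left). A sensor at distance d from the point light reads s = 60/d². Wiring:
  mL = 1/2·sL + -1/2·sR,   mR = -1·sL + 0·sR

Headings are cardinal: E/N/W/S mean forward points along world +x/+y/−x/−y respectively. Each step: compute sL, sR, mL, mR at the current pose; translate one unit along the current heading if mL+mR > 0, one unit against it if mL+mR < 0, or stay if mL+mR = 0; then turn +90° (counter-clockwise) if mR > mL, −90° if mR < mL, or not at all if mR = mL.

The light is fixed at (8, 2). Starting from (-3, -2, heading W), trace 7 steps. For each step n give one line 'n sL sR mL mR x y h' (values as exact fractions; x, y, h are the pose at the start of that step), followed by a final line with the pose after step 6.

0 30/109 6/17 -72/1853 -30/109 -3 -2 W
1 60/173 60/53 -3600/9169 -60/173 -2 -2 N
2 15/52 15/37 -225/3848 -15/52 -2 -3 W
3 20/51 4/3 -8/17 -20/51 -1 -3 N
4 30/101 6/13 -108/1313 -30/101 -1 -4 W
5 60/137 60/41 -2880/5617 -60/137 0 -4 N
6 3/10 15/29 -63/580 -3/10 0 -5 W
final 1 -5 N

n=0: pose=(-3,-2,W); sL=30/109, sR=6/17; mL=-72/1853, mR=-30/109; mL+mR=-582/1853 → advance -1; mR−mL=-438/1853 → turn -1·90°
n=1: pose=(-2,-2,N); sL=60/173, sR=60/53; mL=-3600/9169, mR=-60/173; mL+mR=-6780/9169 → advance -1; mR−mL=420/9169 → turn +1·90°
n=2: pose=(-2,-3,W); sL=15/52, sR=15/37; mL=-225/3848, mR=-15/52; mL+mR=-1335/3848 → advance -1; mR−mL=-885/3848 → turn -1·90°
n=3: pose=(-1,-3,N); sL=20/51, sR=4/3; mL=-8/17, mR=-20/51; mL+mR=-44/51 → advance -1; mR−mL=4/51 → turn +1·90°
n=4: pose=(-1,-4,W); sL=30/101, sR=6/13; mL=-108/1313, mR=-30/101; mL+mR=-498/1313 → advance -1; mR−mL=-282/1313 → turn -1·90°
n=5: pose=(0,-4,N); sL=60/137, sR=60/41; mL=-2880/5617, mR=-60/137; mL+mR=-5340/5617 → advance -1; mR−mL=420/5617 → turn +1·90°
n=6: pose=(0,-5,W); sL=3/10, sR=15/29; mL=-63/580, mR=-3/10; mL+mR=-237/580 → advance -1; mR−mL=-111/580 → turn -1·90°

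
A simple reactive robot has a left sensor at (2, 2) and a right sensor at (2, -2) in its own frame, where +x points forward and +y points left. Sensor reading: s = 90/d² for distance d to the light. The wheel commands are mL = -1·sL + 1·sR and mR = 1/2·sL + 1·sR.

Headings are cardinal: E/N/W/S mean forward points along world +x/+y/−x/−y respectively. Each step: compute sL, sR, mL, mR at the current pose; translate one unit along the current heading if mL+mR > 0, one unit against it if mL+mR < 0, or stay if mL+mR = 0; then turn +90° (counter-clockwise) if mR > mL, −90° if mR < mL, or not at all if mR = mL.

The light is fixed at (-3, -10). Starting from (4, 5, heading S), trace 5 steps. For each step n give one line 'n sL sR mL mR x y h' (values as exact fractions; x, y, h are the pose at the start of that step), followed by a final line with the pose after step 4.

0 9/25 45/97 252/2425 3123/4850 4 5 S
1 90/337 2/5 224/1685 899/1685 4 4 E
2 45/146 45/178 -360/6497 10575/25988 5 4 N
3 18/41 18/65 -432/2665 1323/2665 5 5 W
4 9/25 45/97 252/2425 3123/4850 4 5 S
final 4 4 E

n=0: pose=(4,5,S); sL=9/25, sR=45/97; mL=252/2425, mR=3123/4850; mL+mR=3627/4850 → advance +1; mR−mL=27/50 → turn +1·90°
n=1: pose=(4,4,E); sL=90/337, sR=2/5; mL=224/1685, mR=899/1685; mL+mR=1123/1685 → advance +1; mR−mL=135/337 → turn +1·90°
n=2: pose=(5,4,N); sL=45/146, sR=45/178; mL=-360/6497, mR=10575/25988; mL+mR=9135/25988 → advance +1; mR−mL=135/292 → turn +1·90°
n=3: pose=(5,5,W); sL=18/41, sR=18/65; mL=-432/2665, mR=1323/2665; mL+mR=891/2665 → advance +1; mR−mL=27/41 → turn +1·90°
n=4: pose=(4,5,S); sL=9/25, sR=45/97; mL=252/2425, mR=3123/4850; mL+mR=3627/4850 → advance +1; mR−mL=27/50 → turn +1·90°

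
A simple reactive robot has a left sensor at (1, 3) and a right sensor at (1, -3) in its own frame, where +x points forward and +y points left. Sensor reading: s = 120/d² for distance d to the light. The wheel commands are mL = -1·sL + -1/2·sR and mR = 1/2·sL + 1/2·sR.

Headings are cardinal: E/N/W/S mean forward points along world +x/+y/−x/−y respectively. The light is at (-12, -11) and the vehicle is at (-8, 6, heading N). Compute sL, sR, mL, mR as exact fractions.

24/65 120/373 -12852/24245 8376/24245

left sensor world pos  = (-11, 7); dL² = 325
right sensor world pos = (-5, 7); dR² = 373
sL = 120/325 = 24/65
sR = 120/373 = 120/373
mL = -1·sL + -1/2·sR = -12852/24245
mR = 1/2·sL + 1/2·sR = 8376/24245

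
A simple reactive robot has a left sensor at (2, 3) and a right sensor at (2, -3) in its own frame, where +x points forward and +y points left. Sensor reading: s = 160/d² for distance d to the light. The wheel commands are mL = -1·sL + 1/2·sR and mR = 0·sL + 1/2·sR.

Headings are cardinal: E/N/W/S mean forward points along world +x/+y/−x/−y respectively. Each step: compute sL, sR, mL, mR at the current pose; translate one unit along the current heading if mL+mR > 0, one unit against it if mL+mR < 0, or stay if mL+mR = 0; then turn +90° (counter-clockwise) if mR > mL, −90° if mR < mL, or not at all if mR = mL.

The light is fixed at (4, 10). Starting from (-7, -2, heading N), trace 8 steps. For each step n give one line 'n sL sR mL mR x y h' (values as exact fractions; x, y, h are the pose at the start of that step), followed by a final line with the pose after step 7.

0 20/37 40/41 -80/1517 20/41 -7 -2 N
1 32/73 160/233 -1616/17009 80/233 -7 -1 W
2 16/25 80/197 -2152/4925 40/197 -8 -1 S
3 160/149 160/269 -31120/40081 80/269 -8 0 E
4 1/2 40/41 -1/82 20/41 -9 0 N
5 160/369 160/261 -1360/10701 80/261 -9 1 W
6 80/121 16/41 -2312/4961 8/41 -10 1 S
7 160/169 32/53 -5776/8957 16/53 -10 2 E
final -11 2 N

n=0: pose=(-7,-2,N); sL=20/37, sR=40/41; mL=-80/1517, mR=20/41; mL+mR=660/1517 → advance +1; mR−mL=20/37 → turn +1·90°
n=1: pose=(-7,-1,W); sL=32/73, sR=160/233; mL=-1616/17009, mR=80/233; mL+mR=4224/17009 → advance +1; mR−mL=32/73 → turn +1·90°
n=2: pose=(-8,-1,S); sL=16/25, sR=80/197; mL=-2152/4925, mR=40/197; mL+mR=-1152/4925 → advance -1; mR−mL=16/25 → turn +1·90°
n=3: pose=(-8,0,E); sL=160/149, sR=160/269; mL=-31120/40081, mR=80/269; mL+mR=-19200/40081 → advance -1; mR−mL=160/149 → turn +1·90°
n=4: pose=(-9,0,N); sL=1/2, sR=40/41; mL=-1/82, mR=20/41; mL+mR=39/82 → advance +1; mR−mL=1/2 → turn +1·90°
n=5: pose=(-9,1,W); sL=160/369, sR=160/261; mL=-1360/10701, mR=80/261; mL+mR=640/3567 → advance +1; mR−mL=160/369 → turn +1·90°
n=6: pose=(-10,1,S); sL=80/121, sR=16/41; mL=-2312/4961, mR=8/41; mL+mR=-1344/4961 → advance -1; mR−mL=80/121 → turn +1·90°
n=7: pose=(-10,2,E); sL=160/169, sR=32/53; mL=-5776/8957, mR=16/53; mL+mR=-3072/8957 → advance -1; mR−mL=160/169 → turn +1·90°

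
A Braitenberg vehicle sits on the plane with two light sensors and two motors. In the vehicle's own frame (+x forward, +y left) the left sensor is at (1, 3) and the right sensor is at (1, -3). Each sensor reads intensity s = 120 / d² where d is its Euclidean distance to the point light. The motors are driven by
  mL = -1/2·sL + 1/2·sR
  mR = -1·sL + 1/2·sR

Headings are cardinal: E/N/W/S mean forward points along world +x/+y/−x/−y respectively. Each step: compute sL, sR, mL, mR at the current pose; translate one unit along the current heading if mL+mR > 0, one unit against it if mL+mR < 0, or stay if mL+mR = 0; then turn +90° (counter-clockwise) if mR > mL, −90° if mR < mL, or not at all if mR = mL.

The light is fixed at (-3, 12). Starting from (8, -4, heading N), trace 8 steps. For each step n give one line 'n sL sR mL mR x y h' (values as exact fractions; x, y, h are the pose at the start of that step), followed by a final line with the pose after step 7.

n=0: pose=(8,-4,N); sL=120/289, sR=120/421; mL=-7920/121669, mR=-33180/121669; mL+mR=-41100/121669 → advance -1; mR−mL=-60/289 → turn -1·90°
n=1: pose=(8,-5,E); sL=6/17, sR=15/68; mL=-9/136, mR=-33/136; mL+mR=-21/68 → advance -1; mR−mL=-3/17 → turn -1·90°
n=2: pose=(7,-5,S); sL=120/493, sR=120/373; mL=7200/183889, mR=-15180/183889; mL+mR=-7980/183889 → advance -1; mR−mL=-60/493 → turn -1·90°
n=3: pose=(7,-4,W); sL=60/221, sR=12/25; mL=576/5525, mR=-174/5525; mL+mR=402/5525 → advance +1; mR−mL=-30/221 → turn -1·90°
n=4: pose=(6,-4,N); sL=40/87, sR=40/123; mL=-80/1189, mR=-1060/3567; mL+mR=-1300/3567 → advance -1; mR−mL=-20/87 → turn -1·90°
n=5: pose=(6,-5,E); sL=15/37, sR=6/25; mL=-153/1850, mR=-264/925; mL+mR=-681/1850 → advance -1; mR−mL=-15/74 → turn -1·90°
n=6: pose=(5,-5,S); sL=24/89, sR=120/349; mL=1152/31061, mR=-3036/31061; mL+mR=-1884/31061 → advance -1; mR−mL=-12/89 → turn -1·90°
n=7: pose=(5,-4,W); sL=12/41, sR=60/109; mL=576/4469, mR=-78/4469; mL+mR=498/4469 → advance +1; mR−mL=-6/41 → turn -1·90°

0 120/289 120/421 -7920/121669 -33180/121669 8 -4 N
1 6/17 15/68 -9/136 -33/136 8 -5 E
2 120/493 120/373 7200/183889 -15180/183889 7 -5 S
3 60/221 12/25 576/5525 -174/5525 7 -4 W
4 40/87 40/123 -80/1189 -1060/3567 6 -4 N
5 15/37 6/25 -153/1850 -264/925 6 -5 E
6 24/89 120/349 1152/31061 -3036/31061 5 -5 S
7 12/41 60/109 576/4469 -78/4469 5 -4 W
final 4 -4 N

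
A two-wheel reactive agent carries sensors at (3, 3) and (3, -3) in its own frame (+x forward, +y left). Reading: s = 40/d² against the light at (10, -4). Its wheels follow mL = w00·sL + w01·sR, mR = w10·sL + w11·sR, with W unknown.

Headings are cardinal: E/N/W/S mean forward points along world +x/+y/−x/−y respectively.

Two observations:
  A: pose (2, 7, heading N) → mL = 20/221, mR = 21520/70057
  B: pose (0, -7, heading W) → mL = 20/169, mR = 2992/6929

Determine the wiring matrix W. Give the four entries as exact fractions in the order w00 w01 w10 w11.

0 1/2 1 1

obs A: pose=(2,7,N) → sL=40/317, sR=40/221, mL=20/221, mR=21520/70057
obs B: pose=(0,-7,W) → sL=8/41, sR=40/169, mL=20/169, mR=2992/6929
sensor matrix S = [[40/317, 40/221], [8/41, 40/169]]; det S = -203520/37340381
solve [mL_A; mL_B] = S·[w00; w01] and [mR_A; mR_B] = S·[w10; w11]:
  w00 = 0, w01 = 1/2, w10 = 1, w11 = 1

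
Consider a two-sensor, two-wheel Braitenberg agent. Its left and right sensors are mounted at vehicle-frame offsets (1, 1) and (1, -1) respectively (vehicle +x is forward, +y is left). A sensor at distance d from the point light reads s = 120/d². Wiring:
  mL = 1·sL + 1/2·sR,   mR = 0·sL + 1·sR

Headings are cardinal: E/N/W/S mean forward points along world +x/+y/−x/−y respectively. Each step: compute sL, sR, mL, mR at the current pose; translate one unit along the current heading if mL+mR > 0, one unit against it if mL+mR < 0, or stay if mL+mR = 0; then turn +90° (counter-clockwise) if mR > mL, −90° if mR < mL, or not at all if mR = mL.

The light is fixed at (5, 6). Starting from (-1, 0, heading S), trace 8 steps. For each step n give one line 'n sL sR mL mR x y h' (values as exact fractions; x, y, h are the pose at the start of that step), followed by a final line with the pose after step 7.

0 60/37 60/49 4050/1813 60/49 -1 0 S
1 120/113 24/17 3396/1921 24/17 -1 -1 W
2 6/5 5/3 61/30 5/3 -2 -1 N
3 120/61 24/17 2772/1037 24/17 -2 0 E
4 60/37 60/49 4050/1813 60/49 -1 0 S
5 120/113 24/17 3396/1921 24/17 -1 -1 W
6 6/5 5/3 61/30 5/3 -2 -1 N
7 120/61 24/17 2772/1037 24/17 -2 0 E
final -1 0 S

n=0: pose=(-1,0,S); sL=60/37, sR=60/49; mL=4050/1813, mR=60/49; mL+mR=6270/1813 → advance +1; mR−mL=-1830/1813 → turn -1·90°
n=1: pose=(-1,-1,W); sL=120/113, sR=24/17; mL=3396/1921, mR=24/17; mL+mR=6108/1921 → advance +1; mR−mL=-684/1921 → turn -1·90°
n=2: pose=(-2,-1,N); sL=6/5, sR=5/3; mL=61/30, mR=5/3; mL+mR=37/10 → advance +1; mR−mL=-11/30 → turn -1·90°
n=3: pose=(-2,0,E); sL=120/61, sR=24/17; mL=2772/1037, mR=24/17; mL+mR=4236/1037 → advance +1; mR−mL=-1308/1037 → turn -1·90°
n=4: pose=(-1,0,S); sL=60/37, sR=60/49; mL=4050/1813, mR=60/49; mL+mR=6270/1813 → advance +1; mR−mL=-1830/1813 → turn -1·90°
n=5: pose=(-1,-1,W); sL=120/113, sR=24/17; mL=3396/1921, mR=24/17; mL+mR=6108/1921 → advance +1; mR−mL=-684/1921 → turn -1·90°
n=6: pose=(-2,-1,N); sL=6/5, sR=5/3; mL=61/30, mR=5/3; mL+mR=37/10 → advance +1; mR−mL=-11/30 → turn -1·90°
n=7: pose=(-2,0,E); sL=120/61, sR=24/17; mL=2772/1037, mR=24/17; mL+mR=4236/1037 → advance +1; mR−mL=-1308/1037 → turn -1·90°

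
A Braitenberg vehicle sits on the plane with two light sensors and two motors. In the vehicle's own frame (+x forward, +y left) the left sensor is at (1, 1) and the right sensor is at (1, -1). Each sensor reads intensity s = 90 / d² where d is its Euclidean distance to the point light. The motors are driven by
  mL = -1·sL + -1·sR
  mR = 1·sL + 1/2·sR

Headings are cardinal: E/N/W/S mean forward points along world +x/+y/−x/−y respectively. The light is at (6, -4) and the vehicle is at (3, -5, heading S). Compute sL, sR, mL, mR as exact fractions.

left sensor world pos  = (4, -6); dL² = 8
right sensor world pos = (2, -6); dR² = 20
sL = 90/8 = 45/4
sR = 90/20 = 9/2
mL = -1·sL + -1·sR = -63/4
mR = 1·sL + 1/2·sR = 27/2

45/4 9/2 -63/4 27/2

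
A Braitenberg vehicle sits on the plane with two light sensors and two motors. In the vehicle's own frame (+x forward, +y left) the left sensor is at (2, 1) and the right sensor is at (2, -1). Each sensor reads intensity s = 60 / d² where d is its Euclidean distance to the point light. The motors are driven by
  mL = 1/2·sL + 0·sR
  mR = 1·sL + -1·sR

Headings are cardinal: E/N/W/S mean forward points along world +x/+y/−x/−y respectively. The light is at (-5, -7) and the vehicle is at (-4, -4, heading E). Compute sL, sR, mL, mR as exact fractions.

left sensor world pos  = (-2, -3); dL² = 25
right sensor world pos = (-2, -5); dR² = 13
sL = 60/25 = 12/5
sR = 60/13 = 60/13
mL = 1/2·sL + 0·sR = 6/5
mR = 1·sL + -1·sR = -144/65

12/5 60/13 6/5 -144/65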